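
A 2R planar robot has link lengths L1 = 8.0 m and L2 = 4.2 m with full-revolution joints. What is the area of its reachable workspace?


r_max = L1 + L2 = 12.2 m
r_min = |L1 - L2| = 3.8 m
Area = pi*(r_max^2 - r_min^2)
= pi*(148.84 - 14.44)
= pi * 134.4
= 422.2301 m^2


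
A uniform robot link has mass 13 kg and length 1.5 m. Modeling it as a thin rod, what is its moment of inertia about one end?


I = (1/3) * m * L^2
= (1/3) * 13 * 1.5^2
= 0.333333 * 13 * 2.25
= 9.75 kg*m^2


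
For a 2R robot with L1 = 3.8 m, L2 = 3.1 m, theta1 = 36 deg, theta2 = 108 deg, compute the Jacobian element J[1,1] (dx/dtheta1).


J[1,1] = -L1*sin(t1) - L2*sin(t1+t2)
= -3.8*sin(36) - 3.1*sin(144)
= -4.0557


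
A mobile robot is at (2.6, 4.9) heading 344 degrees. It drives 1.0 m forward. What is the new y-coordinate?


y_new = y0 + d*sin(theta)
= 4.9 + 1.0*sin(344)
= 4.9 + -0.2756
= 4.6244


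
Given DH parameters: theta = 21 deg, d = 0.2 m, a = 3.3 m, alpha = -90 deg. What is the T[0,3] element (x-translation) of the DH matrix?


T[0,3] = a * cos(theta)
= 3.3 * cos(21 deg)
= 3.3 * 0.9336
= 3.0808


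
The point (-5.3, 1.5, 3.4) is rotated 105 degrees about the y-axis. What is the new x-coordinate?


Rotation about y-axis: x' = x*cos(theta) + z*sin(theta)
= -5.3 * -0.2588 + 3.4 * 0.9659
= 4.6559


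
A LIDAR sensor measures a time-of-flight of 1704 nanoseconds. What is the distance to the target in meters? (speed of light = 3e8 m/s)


tof = 1704 ns = 1.704e-06 s
dist = c * tof / 2
= 3e8 * 1.704e-06 / 2
= 255.6 m


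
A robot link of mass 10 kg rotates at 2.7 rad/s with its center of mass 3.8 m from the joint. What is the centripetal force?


F = m * omega^2 * r
= 10 * 2.7^2 * 3.8
= 10 * 7.29 * 3.8
= 277.02 N


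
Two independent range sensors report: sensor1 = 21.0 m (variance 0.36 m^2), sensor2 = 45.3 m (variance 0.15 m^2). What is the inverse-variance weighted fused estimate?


w1 = (1/var1) / (1/var1 + 1/var2)
   = 2.7778 / (2.7778 + 6.6667) = 0.2941
w2 = 1 - w1 = 0.7059
fused = w1*s1 + w2*s2 = 6.1765 + 31.9765
= 38.1529 m


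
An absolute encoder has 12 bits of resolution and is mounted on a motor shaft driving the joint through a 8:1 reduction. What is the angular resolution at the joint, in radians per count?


counts = 2^12 = 4096
effective counts at joint = 4096 * 8 = 32768
resolution = 2*pi / 32768
= 1.9175e-04 rad/count


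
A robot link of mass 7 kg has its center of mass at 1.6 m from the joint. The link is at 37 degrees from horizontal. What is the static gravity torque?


tau = m*g*L*cos(angle)
= 7 * 9.81 * 1.6 * cos(37 deg)
= 7 * 9.81 * 1.6 * 0.7986
= 87.7477 Nm


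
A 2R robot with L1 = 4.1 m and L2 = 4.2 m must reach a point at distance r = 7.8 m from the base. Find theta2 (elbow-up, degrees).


cos(theta2) = (r^2 - L1^2 - L2^2) / (2*L1*L2)
cos(theta2) = (60.84 - 16.81 - 17.64) / 34.44
cos(theta2) = 0.76626
theta2 = 39.9808 degrees


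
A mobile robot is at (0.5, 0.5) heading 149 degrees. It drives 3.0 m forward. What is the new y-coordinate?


y_new = y0 + d*sin(theta)
= 0.5 + 3.0*sin(149)
= 0.5 + 1.5451
= 2.0451


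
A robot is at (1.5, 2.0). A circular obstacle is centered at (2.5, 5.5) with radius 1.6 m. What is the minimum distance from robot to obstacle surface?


center_dist = sqrt((1.5-2.5)^2 + (2.0-5.5)^2)
= sqrt(1.0 + 12.25)
= 3.6401
min_dist = center_dist - radius = 3.6401 - 1.6 = 2.0401 m


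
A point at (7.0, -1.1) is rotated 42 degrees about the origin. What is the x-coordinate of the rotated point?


x' = x*cos(theta) - y*sin(theta)
cos(42 deg) = 0.7431, sin(42 deg) = 0.6691
x' = 7.0 * 0.7431 - -1.1 * 0.6691
= 5.202 - -0.736
= 5.9381


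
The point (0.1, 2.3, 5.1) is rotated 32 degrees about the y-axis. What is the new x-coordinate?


Rotation about y-axis: x' = x*cos(theta) + z*sin(theta)
= 0.1 * 0.848 + 5.1 * 0.5299
= 2.7874


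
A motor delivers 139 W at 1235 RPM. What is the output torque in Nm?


omega = 1235 * 2*pi/60 = 129.3289 rad/s
tau = P / omega = 139 / 129.3289
= 1.0748 Nm


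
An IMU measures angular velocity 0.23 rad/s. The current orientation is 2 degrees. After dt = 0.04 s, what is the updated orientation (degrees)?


delta_theta = w * dt = 0.23 * 0.04 = 0.0092 rad
= 0.5271 deg
theta_new = 2 + 0.5271 = 2.5271 deg


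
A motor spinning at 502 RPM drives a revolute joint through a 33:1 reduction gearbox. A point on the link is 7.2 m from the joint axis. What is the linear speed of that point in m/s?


omega_motor = 502 * 2*pi/60 = 52.5693 rad/s
omega_joint = omega_motor / 33 = 1.593 rad/s
v = omega_joint * r = 1.593 * 7.2
= 11.4697 m/s


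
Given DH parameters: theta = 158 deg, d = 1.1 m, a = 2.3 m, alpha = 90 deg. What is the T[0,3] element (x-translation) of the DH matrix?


T[0,3] = a * cos(theta)
= 2.3 * cos(158 deg)
= 2.3 * -0.9272
= -2.1325


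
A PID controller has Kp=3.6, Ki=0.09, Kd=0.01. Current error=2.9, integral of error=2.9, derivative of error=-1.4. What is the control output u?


u = Kp*e + Ki*int(e) + Kd*de/dt
= 3.6*2.9 + 0.09*2.9 + 0.01*(-1.4)
= 10.44 + 0.261 + -0.014
= 10.687


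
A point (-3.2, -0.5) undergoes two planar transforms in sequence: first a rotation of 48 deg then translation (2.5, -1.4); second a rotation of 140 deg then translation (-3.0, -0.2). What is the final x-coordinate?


After transform 1:
x1 = cos(48)*-3.2 - sin(48)*-0.5 + 2.5 = 0.7304
y1 = sin(48)*-3.2 + cos(48)*-0.5 + -1.4 = -4.1126
After transform 2:
x2 = cos(140)*0.7304 - sin(140)*-4.1126 + -3.0
= -0.9159


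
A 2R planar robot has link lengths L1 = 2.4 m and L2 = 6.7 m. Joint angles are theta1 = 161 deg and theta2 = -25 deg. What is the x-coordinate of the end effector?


Convert angles to radians: theta1 = 2.81, theta2 = -0.4363
x = L1*cos(theta1) + L2*cos(theta1+theta2)
x = -2.2692 + -4.8196
x = -7.0888


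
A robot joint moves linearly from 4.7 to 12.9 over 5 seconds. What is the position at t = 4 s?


s = t/T = 4/5 = 0.8
p(t) = p0 + (pf-p0)*s
= 4.7 + (12.9 - 4.7) * 0.8
= 11.26


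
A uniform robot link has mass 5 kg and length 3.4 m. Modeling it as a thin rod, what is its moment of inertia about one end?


I = (1/3) * m * L^2
= (1/3) * 5 * 3.4^2
= 0.333333 * 5 * 11.56
= 19.2667 kg*m^2


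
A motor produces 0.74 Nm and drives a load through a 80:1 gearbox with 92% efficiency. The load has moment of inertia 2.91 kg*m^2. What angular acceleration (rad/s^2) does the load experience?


tau_out = tau_motor * N * eta
= 0.74 * 80 * 0.92 = 54.464 Nm
alpha = tau_out / I = 54.464 / 2.91
= 18.7162 rad/s^2


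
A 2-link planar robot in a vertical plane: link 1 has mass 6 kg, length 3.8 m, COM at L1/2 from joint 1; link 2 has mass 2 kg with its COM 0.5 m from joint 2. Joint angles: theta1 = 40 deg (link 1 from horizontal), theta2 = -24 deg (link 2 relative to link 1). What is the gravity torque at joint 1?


Horizontal distance from joint 1 to link-1 COM:
  x_c1 = (L1/2)*cos(t1) = 1.9 * 0.766 = 1.4555 m
Horizontal distance from joint 1 to link-2 COM:
  x_c2 = L1*cos(t1) + Lc2*cos(t1+t2)
       = 3.8*0.766 + 0.5*0.9613 = 3.3916 m
tau1 = m1*g*x_c1 + m2*g*x_c2
     = 6*9.81*1.4555 + 2*9.81*3.3916
     = 85.6698 + 66.5432
     = 152.213 Nm


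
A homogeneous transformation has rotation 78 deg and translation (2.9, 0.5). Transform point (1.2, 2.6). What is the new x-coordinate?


x' = cos(theta)*px - sin(theta)*py + tx
= 0.2079*1.2 - 0.9781*2.6 + 2.9
= 0.6063


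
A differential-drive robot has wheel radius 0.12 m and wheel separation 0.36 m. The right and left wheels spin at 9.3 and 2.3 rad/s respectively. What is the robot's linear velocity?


vR = r*wR = 0.12*9.3 = 1.116 m/s
vL = r*wL = 0.12*2.3 = 0.276 m/s
v = (vR+vL)/2 = 0.696 m/s
omega = (vR-vL)/L = 2.3333 rad/s
linear velocity = 0.696 m/s


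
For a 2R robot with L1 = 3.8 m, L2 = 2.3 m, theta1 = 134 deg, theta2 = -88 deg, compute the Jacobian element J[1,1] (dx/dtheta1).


J[1,1] = -L1*sin(t1) - L2*sin(t1+t2)
= -3.8*sin(134) - 2.3*sin(46)
= -4.388


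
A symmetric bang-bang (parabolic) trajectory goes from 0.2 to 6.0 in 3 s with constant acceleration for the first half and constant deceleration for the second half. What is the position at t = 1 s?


Symmetric rest-to-rest: each phase covers (pf-p0)/2 in time T/2. 0.5*a*(T/2)^2 = (pf-p0)/2 => a = 4*(pf-p0)/T^2
a = 4*(6.0-0.2)/3^2 = 2.5778
t = 1 is in the acceleration phase (t <= T/2).
p = p0 + 0.5*a*t^2 = 0.2 + 0.5*2.5778*1^2
= 1.4889


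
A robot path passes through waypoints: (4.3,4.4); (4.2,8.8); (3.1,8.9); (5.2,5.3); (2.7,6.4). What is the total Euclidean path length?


Segment lengths:
  seg1 = sqrt((-0.1)^2 + (4.4)^2) = 4.4011
  seg2 = sqrt((-1.1)^2 + (0.1)^2) = 1.1045
  seg3 = sqrt((2.1)^2 + (-3.6)^2) = 4.1677
  seg4 = sqrt((-2.5)^2 + (1.1)^2) = 2.7313
Total = 12.4047


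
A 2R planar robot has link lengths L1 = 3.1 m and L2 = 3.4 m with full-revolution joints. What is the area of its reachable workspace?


r_max = L1 + L2 = 6.5 m
r_min = |L1 - L2| = 0.3 m
Area = pi*(r_max^2 - r_min^2)
= pi*(42.25 - 0.09)
= pi * 42.16
= 132.4495 m^2


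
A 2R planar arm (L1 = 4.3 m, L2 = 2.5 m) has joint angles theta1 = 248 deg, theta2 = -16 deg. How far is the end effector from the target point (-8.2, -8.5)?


End effector via forward kinematics:
x = L1*cos(t1) + L2*cos(t1+t2) = -3.15
y = L1*sin(t1) + L2*sin(t1+t2) = -5.9569
Distance to target:
d = sqrt((-8.2 - -3.15)^2 + (-8.5 - -5.9569)^2)
= sqrt(25.5029 + 6.4673)
= 5.6542 m


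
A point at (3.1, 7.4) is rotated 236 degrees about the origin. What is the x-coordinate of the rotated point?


x' = x*cos(theta) - y*sin(theta)
cos(236 deg) = -0.5592, sin(236 deg) = -0.829
x' = 3.1 * -0.5592 - 7.4 * -0.829
= -1.7335 - -6.1349
= 4.4014


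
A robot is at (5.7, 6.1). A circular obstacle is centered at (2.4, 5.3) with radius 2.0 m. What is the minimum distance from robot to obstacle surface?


center_dist = sqrt((5.7-2.4)^2 + (6.1-5.3)^2)
= sqrt(10.89 + 0.64)
= 3.3956
min_dist = center_dist - radius = 3.3956 - 2.0 = 1.3956 m


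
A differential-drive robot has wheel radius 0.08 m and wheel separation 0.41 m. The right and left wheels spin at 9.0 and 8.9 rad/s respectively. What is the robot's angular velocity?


vR = r*wR = 0.08*9.0 = 0.72 m/s
vL = r*wL = 0.08*8.9 = 0.712 m/s
v = (vR+vL)/2 = 0.716 m/s
omega = (vR-vL)/L = 0.0195 rad/s
angular velocity = 0.0195 rad/s


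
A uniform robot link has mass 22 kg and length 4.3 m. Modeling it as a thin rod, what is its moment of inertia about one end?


I = (1/3) * m * L^2
= (1/3) * 22 * 4.3^2
= 0.333333 * 22 * 18.49
= 135.5933 kg*m^2


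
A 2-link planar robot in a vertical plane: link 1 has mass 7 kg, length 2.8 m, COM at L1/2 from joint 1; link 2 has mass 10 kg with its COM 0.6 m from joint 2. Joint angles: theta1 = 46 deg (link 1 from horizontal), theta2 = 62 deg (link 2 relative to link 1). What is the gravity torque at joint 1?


Horizontal distance from joint 1 to link-1 COM:
  x_c1 = (L1/2)*cos(t1) = 1.4 * 0.6947 = 0.9725 m
Horizontal distance from joint 1 to link-2 COM:
  x_c2 = L1*cos(t1) + Lc2*cos(t1+t2)
       = 2.8*0.6947 + 0.6*-0.309 = 1.7596 m
tau1 = m1*g*x_c1 + m2*g*x_c2
     = 7*9.81*0.9725 + 10*9.81*1.7596
     = 66.7831 + 172.62
     = 239.4031 Nm


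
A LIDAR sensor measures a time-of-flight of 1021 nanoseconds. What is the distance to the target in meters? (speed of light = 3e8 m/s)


tof = 1021 ns = 1.021e-06 s
dist = c * tof / 2
= 3e8 * 1.021e-06 / 2
= 153.15 m


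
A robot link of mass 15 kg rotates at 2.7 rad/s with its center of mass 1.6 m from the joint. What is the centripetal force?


F = m * omega^2 * r
= 15 * 2.7^2 * 1.6
= 15 * 7.29 * 1.6
= 174.96 N


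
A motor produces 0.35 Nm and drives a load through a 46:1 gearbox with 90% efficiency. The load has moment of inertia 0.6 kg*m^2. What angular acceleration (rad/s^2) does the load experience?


tau_out = tau_motor * N * eta
= 0.35 * 46 * 0.9 = 14.49 Nm
alpha = tau_out / I = 14.49 / 0.6
= 24.15 rad/s^2


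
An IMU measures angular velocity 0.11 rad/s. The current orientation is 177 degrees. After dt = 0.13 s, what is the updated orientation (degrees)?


delta_theta = w * dt = 0.11 * 0.13 = 0.0143 rad
= 0.8193 deg
theta_new = 177 + 0.8193 = 177.8193 deg


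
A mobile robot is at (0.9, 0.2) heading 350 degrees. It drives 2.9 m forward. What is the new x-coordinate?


x_new = x0 + d*cos(theta)
= 0.9 + 2.9*cos(350)
= 0.9 + 2.8559
= 3.7559


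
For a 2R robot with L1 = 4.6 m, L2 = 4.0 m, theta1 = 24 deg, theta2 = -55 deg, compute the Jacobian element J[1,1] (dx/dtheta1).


J[1,1] = -L1*sin(t1) - L2*sin(t1+t2)
= -4.6*sin(24) - 4.0*sin(-31)
= 0.1892


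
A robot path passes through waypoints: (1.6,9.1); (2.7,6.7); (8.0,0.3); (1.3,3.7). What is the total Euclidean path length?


Segment lengths:
  seg1 = sqrt((1.1)^2 + (-2.4)^2) = 2.6401
  seg2 = sqrt((5.3)^2 + (-6.4)^2) = 8.3096
  seg3 = sqrt((-6.7)^2 + (3.4)^2) = 7.5133
Total = 18.463


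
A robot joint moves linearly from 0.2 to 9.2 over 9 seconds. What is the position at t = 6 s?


s = t/T = 6/9 = 0.6667
p(t) = p0 + (pf-p0)*s
= 0.2 + (9.2 - 0.2) * 0.6667
= 6.2


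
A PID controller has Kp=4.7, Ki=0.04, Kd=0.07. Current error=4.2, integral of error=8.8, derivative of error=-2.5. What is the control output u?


u = Kp*e + Ki*int(e) + Kd*de/dt
= 4.7*4.2 + 0.04*8.8 + 0.07*(-2.5)
= 19.74 + 0.352 + -0.175
= 19.917


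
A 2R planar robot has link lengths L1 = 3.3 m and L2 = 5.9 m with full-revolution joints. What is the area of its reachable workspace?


r_max = L1 + L2 = 9.2 m
r_min = |L1 - L2| = 2.6 m
Area = pi*(r_max^2 - r_min^2)
= pi*(84.64 - 6.76)
= pi * 77.88
= 244.6672 m^2


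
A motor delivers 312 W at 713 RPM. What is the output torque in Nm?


omega = 713 * 2*pi/60 = 74.6652 rad/s
tau = P / omega = 312 / 74.6652
= 4.1787 Nm


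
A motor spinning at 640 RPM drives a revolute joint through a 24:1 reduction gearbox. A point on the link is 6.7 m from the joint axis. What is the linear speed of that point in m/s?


omega_motor = 640 * 2*pi/60 = 67.0206 rad/s
omega_joint = omega_motor / 24 = 2.7925 rad/s
v = omega_joint * r = 2.7925 * 6.7
= 18.7099 m/s


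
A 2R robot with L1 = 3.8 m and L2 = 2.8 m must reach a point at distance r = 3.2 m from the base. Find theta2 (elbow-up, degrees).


cos(theta2) = (r^2 - L1^2 - L2^2) / (2*L1*L2)
cos(theta2) = (10.24 - 14.44 - 7.84) / 21.28
cos(theta2) = -0.565789
theta2 = 124.4571 degrees


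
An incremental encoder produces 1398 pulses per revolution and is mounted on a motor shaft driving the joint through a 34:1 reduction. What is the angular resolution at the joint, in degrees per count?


counts per rev = 1398
effective counts at joint = 1398 * 34 = 47532
resolution = 360 / 47532
= 0.0076 deg/count


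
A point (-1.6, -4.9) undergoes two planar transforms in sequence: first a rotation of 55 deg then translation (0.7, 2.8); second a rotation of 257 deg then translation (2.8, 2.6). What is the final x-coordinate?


After transform 1:
x1 = cos(55)*-1.6 - sin(55)*-4.9 + 0.7 = 3.7961
y1 = sin(55)*-1.6 + cos(55)*-4.9 + 2.8 = -1.3212
After transform 2:
x2 = cos(257)*3.7961 - sin(257)*-1.3212 + 2.8
= 0.6588


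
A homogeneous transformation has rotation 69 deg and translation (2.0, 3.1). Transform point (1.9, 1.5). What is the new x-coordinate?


x' = cos(theta)*px - sin(theta)*py + tx
= 0.3584*1.9 - 0.9336*1.5 + 2.0
= 1.2805


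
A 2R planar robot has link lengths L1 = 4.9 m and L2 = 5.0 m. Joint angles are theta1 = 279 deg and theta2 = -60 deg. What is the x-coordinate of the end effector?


Convert angles to radians: theta1 = 4.8695, theta2 = -1.0472
x = L1*cos(theta1) + L2*cos(theta1+theta2)
x = 0.7665 + -3.8857
x = -3.1192


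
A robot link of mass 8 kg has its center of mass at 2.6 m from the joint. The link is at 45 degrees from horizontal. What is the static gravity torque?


tau = m*g*L*cos(angle)
= 8 * 9.81 * 2.6 * cos(45 deg)
= 8 * 9.81 * 2.6 * 0.7071
= 144.2837 Nm


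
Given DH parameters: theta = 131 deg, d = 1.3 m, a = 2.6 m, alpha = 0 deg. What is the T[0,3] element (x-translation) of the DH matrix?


T[0,3] = a * cos(theta)
= 2.6 * cos(131 deg)
= 2.6 * -0.6561
= -1.7058


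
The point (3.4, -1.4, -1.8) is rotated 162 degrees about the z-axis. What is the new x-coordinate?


Rotation about z-axis: x' = x*cos(theta) - y*sin(theta)
= 3.4 * -0.9511 - -1.4 * 0.309
= -2.801


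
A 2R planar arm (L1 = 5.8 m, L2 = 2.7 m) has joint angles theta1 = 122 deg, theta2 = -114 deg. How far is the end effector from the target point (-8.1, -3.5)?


End effector via forward kinematics:
x = L1*cos(t1) + L2*cos(t1+t2) = -0.3998
y = L1*sin(t1) + L2*sin(t1+t2) = 5.2944
Distance to target:
d = sqrt((-8.1 - -0.3998)^2 + (-3.5 - 5.2944)^2)
= sqrt(59.293 + 77.3423)
= 11.6891 m


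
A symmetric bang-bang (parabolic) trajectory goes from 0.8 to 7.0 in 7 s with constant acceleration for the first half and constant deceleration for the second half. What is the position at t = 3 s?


Symmetric rest-to-rest: each phase covers (pf-p0)/2 in time T/2. 0.5*a*(T/2)^2 = (pf-p0)/2 => a = 4*(pf-p0)/T^2
a = 4*(7.0-0.8)/7^2 = 0.5061
t = 3 is in the acceleration phase (t <= T/2).
p = p0 + 0.5*a*t^2 = 0.8 + 0.5*0.5061*3^2
= 3.0776


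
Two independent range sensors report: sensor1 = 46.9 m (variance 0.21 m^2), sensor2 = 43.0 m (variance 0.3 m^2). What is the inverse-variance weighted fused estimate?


w1 = (1/var1) / (1/var1 + 1/var2)
   = 4.7619 / (4.7619 + 3.3333) = 0.5882
w2 = 1 - w1 = 0.4118
fused = w1*s1 + w2*s2 = 27.5882 + 17.7059
= 45.2941 m


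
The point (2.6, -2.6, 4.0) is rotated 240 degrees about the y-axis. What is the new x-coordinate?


Rotation about y-axis: x' = x*cos(theta) + z*sin(theta)
= 2.6 * -0.5 + 4.0 * -0.866
= -4.7641


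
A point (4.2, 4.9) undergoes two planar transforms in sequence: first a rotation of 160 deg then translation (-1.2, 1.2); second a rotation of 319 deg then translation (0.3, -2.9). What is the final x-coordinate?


After transform 1:
x1 = cos(160)*4.2 - sin(160)*4.9 + -1.2 = -6.8226
y1 = sin(160)*4.2 + cos(160)*4.9 + 1.2 = -1.968
After transform 2:
x2 = cos(319)*-6.8226 - sin(319)*-1.968 + 0.3
= -6.1402


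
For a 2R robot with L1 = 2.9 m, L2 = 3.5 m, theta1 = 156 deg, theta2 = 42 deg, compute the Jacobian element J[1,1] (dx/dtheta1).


J[1,1] = -L1*sin(t1) - L2*sin(t1+t2)
= -2.9*sin(156) - 3.5*sin(198)
= -0.098


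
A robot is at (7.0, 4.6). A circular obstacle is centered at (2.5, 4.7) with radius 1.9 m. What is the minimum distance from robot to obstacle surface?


center_dist = sqrt((7.0-2.5)^2 + (4.6-4.7)^2)
= sqrt(20.25 + 0.01)
= 4.5011
min_dist = center_dist - radius = 4.5011 - 1.9 = 2.6011 m


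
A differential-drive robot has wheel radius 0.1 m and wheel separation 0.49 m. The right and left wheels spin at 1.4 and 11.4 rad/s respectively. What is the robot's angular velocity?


vR = r*wR = 0.1*1.4 = 0.14 m/s
vL = r*wL = 0.1*11.4 = 1.14 m/s
v = (vR+vL)/2 = 0.64 m/s
omega = (vR-vL)/L = -2.0408 rad/s
angular velocity = -2.0408 rad/s


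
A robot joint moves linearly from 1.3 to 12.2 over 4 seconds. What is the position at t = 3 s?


s = t/T = 3/4 = 0.75
p(t) = p0 + (pf-p0)*s
= 1.3 + (12.2 - 1.3) * 0.75
= 9.475


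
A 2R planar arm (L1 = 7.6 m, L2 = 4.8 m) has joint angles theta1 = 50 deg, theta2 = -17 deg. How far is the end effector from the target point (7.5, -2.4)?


End effector via forward kinematics:
x = L1*cos(t1) + L2*cos(t1+t2) = 8.9108
y = L1*sin(t1) + L2*sin(t1+t2) = 8.4362
Distance to target:
d = sqrt((7.5 - 8.9108)^2 + (-2.4 - 8.4362)^2)
= sqrt(1.9904 + 117.4233)
= 10.9277 m


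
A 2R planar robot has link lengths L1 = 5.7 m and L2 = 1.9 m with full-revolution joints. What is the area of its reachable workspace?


r_max = L1 + L2 = 7.6 m
r_min = |L1 - L2| = 3.8 m
Area = pi*(r_max^2 - r_min^2)
= pi*(57.76 - 14.44)
= pi * 43.32
= 136.0938 m^2


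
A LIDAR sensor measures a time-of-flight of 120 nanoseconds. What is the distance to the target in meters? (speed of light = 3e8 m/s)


tof = 120 ns = 1.2e-07 s
dist = c * tof / 2
= 3e8 * 1.2e-07 / 2
= 18.0 m


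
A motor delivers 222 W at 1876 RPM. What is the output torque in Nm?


omega = 1876 * 2*pi/60 = 196.4543 rad/s
tau = P / omega = 222 / 196.4543
= 1.13 Nm


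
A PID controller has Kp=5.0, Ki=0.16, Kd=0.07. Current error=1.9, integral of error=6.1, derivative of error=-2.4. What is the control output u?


u = Kp*e + Ki*int(e) + Kd*de/dt
= 5.0*1.9 + 0.16*6.1 + 0.07*(-2.4)
= 9.5 + 0.976 + -0.168
= 10.308


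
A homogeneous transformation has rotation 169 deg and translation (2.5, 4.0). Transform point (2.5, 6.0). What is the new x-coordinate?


x' = cos(theta)*px - sin(theta)*py + tx
= -0.9816*2.5 - 0.1908*6.0 + 2.5
= -1.0989


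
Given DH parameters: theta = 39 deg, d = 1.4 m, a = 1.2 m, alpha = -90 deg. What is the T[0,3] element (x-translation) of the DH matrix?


T[0,3] = a * cos(theta)
= 1.2 * cos(39 deg)
= 1.2 * 0.7771
= 0.9326


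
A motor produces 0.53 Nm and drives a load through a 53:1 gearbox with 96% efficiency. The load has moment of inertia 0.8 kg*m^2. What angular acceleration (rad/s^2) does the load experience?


tau_out = tau_motor * N * eta
= 0.53 * 53 * 0.96 = 26.9664 Nm
alpha = tau_out / I = 26.9664 / 0.8
= 33.708 rad/s^2


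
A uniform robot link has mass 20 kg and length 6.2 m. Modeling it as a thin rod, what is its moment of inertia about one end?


I = (1/3) * m * L^2
= (1/3) * 20 * 6.2^2
= 0.333333 * 20 * 38.44
= 256.2667 kg*m^2


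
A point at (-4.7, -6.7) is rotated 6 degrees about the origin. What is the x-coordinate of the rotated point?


x' = x*cos(theta) - y*sin(theta)
cos(6 deg) = 0.9945, sin(6 deg) = 0.1045
x' = -4.7 * 0.9945 - -6.7 * 0.1045
= -4.6743 - -0.7003
= -3.9739


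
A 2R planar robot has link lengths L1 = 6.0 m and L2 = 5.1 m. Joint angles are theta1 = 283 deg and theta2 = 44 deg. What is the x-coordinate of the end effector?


Convert angles to radians: theta1 = 4.9393, theta2 = 0.7679
x = L1*cos(theta1) + L2*cos(theta1+theta2)
x = 1.3497 + 4.2772
x = 5.6269


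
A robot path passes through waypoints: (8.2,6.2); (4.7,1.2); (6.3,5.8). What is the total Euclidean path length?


Segment lengths:
  seg1 = sqrt((-3.5)^2 + (-5.0)^2) = 6.1033
  seg2 = sqrt((1.6)^2 + (4.6)^2) = 4.8703
Total = 10.9736


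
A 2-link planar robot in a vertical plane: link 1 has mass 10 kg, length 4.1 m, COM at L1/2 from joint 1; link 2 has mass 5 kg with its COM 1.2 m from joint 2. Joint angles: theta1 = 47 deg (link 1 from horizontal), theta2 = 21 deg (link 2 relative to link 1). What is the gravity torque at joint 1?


Horizontal distance from joint 1 to link-1 COM:
  x_c1 = (L1/2)*cos(t1) = 2.05 * 0.682 = 1.3981 m
Horizontal distance from joint 1 to link-2 COM:
  x_c2 = L1*cos(t1) + Lc2*cos(t1+t2)
       = 4.1*0.682 + 1.2*0.3746 = 3.2457 m
tau1 = m1*g*x_c1 + m2*g*x_c2
     = 10*9.81*1.3981 + 5*9.81*3.2457
     = 137.1533 + 159.2026
     = 296.3559 Nm


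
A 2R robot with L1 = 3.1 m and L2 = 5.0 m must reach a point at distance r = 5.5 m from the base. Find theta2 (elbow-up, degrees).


cos(theta2) = (r^2 - L1^2 - L2^2) / (2*L1*L2)
cos(theta2) = (30.25 - 9.61 - 25.0) / 31.0
cos(theta2) = -0.140645
theta2 = 98.0852 degrees


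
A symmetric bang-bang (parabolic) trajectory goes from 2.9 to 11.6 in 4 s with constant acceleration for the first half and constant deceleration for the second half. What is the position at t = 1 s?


Symmetric rest-to-rest: each phase covers (pf-p0)/2 in time T/2. 0.5*a*(T/2)^2 = (pf-p0)/2 => a = 4*(pf-p0)/T^2
a = 4*(11.6-2.9)/4^2 = 2.175
t = 1 is in the acceleration phase (t <= T/2).
p = p0 + 0.5*a*t^2 = 2.9 + 0.5*2.175*1^2
= 3.9875


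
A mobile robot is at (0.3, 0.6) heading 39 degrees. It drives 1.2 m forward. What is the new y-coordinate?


y_new = y0 + d*sin(theta)
= 0.6 + 1.2*sin(39)
= 0.6 + 0.7552
= 1.3552


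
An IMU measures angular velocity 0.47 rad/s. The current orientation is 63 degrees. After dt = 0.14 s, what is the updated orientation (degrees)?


delta_theta = w * dt = 0.47 * 0.14 = 0.0658 rad
= 3.7701 deg
theta_new = 63 + 3.7701 = 66.7701 deg


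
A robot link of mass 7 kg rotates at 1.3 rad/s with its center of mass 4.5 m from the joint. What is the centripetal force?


F = m * omega^2 * r
= 7 * 1.3^2 * 4.5
= 7 * 1.69 * 4.5
= 53.235 N


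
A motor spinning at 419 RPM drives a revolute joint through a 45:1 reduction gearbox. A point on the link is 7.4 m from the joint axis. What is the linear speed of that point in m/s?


omega_motor = 419 * 2*pi/60 = 43.8776 rad/s
omega_joint = omega_motor / 45 = 0.9751 rad/s
v = omega_joint * r = 0.9751 * 7.4
= 7.2154 m/s


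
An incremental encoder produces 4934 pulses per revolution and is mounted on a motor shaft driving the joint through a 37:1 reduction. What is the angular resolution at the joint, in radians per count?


counts per rev = 4934
effective counts at joint = 4934 * 37 = 182558
resolution = 2*pi / 182558
= 3.4417e-05 rad/count


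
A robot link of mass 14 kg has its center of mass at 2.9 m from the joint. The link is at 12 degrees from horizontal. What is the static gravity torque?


tau = m*g*L*cos(angle)
= 14 * 9.81 * 2.9 * cos(12 deg)
= 14 * 9.81 * 2.9 * 0.9781
= 389.5825 Nm


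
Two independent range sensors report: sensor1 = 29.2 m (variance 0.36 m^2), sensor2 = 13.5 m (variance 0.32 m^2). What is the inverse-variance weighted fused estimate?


w1 = (1/var1) / (1/var1 + 1/var2)
   = 2.7778 / (2.7778 + 3.125) = 0.4706
w2 = 1 - w1 = 0.5294
fused = w1*s1 + w2*s2 = 13.7412 + 7.1471
= 20.8882 m


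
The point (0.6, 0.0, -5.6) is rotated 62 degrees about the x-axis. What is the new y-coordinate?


Rotation about x-axis: y' = y*cos(theta) - z*sin(theta)
= 0.0 * 0.4695 - -5.6 * 0.8829
= 4.9445


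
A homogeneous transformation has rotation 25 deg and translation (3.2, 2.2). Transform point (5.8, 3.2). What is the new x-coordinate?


x' = cos(theta)*px - sin(theta)*py + tx
= 0.9063*5.8 - 0.4226*3.2 + 3.2
= 7.1042


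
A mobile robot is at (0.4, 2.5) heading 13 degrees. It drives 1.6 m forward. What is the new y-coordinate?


y_new = y0 + d*sin(theta)
= 2.5 + 1.6*sin(13)
= 2.5 + 0.3599
= 2.8599


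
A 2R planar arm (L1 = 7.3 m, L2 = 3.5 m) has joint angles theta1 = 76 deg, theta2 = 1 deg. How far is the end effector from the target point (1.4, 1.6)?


End effector via forward kinematics:
x = L1*cos(t1) + L2*cos(t1+t2) = 2.5534
y = L1*sin(t1) + L2*sin(t1+t2) = 10.4935
Distance to target:
d = sqrt((1.4 - 2.5534)^2 + (1.6 - 10.4935)^2)
= sqrt(1.3302 + 79.0935)
= 8.9679 m


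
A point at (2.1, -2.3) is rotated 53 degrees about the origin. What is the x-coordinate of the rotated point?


x' = x*cos(theta) - y*sin(theta)
cos(53 deg) = 0.6018, sin(53 deg) = 0.7986
x' = 2.1 * 0.6018 - -2.3 * 0.7986
= 1.2638 - -1.8369
= 3.1007


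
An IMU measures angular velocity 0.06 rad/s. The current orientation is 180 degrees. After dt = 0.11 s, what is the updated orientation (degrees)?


delta_theta = w * dt = 0.06 * 0.11 = 0.0066 rad
= 0.3782 deg
theta_new = 180 + 0.3782 = 180.3782 deg


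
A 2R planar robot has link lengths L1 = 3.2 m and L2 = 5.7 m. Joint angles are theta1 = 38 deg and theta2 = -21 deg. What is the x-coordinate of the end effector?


Convert angles to radians: theta1 = 0.6632, theta2 = -0.3665
x = L1*cos(theta1) + L2*cos(theta1+theta2)
x = 2.5216 + 5.4509
x = 7.9726


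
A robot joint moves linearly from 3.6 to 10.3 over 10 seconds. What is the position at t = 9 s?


s = t/T = 9/10 = 0.9
p(t) = p0 + (pf-p0)*s
= 3.6 + (10.3 - 3.6) * 0.9
= 9.63


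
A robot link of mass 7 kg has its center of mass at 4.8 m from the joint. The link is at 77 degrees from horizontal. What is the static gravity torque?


tau = m*g*L*cos(angle)
= 7 * 9.81 * 4.8 * cos(77 deg)
= 7 * 9.81 * 4.8 * 0.225
= 74.1475 Nm


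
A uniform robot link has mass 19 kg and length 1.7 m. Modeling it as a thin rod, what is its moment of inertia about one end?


I = (1/3) * m * L^2
= (1/3) * 19 * 1.7^2
= 0.333333 * 19 * 2.89
= 18.3033 kg*m^2


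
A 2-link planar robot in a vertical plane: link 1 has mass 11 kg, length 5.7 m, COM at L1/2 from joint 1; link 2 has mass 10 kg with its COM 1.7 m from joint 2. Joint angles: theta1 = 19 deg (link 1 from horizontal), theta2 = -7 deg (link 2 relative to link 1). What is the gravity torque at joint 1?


Horizontal distance from joint 1 to link-1 COM:
  x_c1 = (L1/2)*cos(t1) = 2.85 * 0.9455 = 2.6947 m
Horizontal distance from joint 1 to link-2 COM:
  x_c2 = L1*cos(t1) + Lc2*cos(t1+t2)
       = 5.7*0.9455 + 1.7*0.9781 = 7.0523 m
tau1 = m1*g*x_c1 + m2*g*x_c2
     = 11*9.81*2.6947 + 10*9.81*7.0523
     = 290.7881 + 691.8313
     = 982.6194 Nm


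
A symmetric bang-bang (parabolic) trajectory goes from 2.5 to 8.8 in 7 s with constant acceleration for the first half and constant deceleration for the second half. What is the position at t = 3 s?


Symmetric rest-to-rest: each phase covers (pf-p0)/2 in time T/2. 0.5*a*(T/2)^2 = (pf-p0)/2 => a = 4*(pf-p0)/T^2
a = 4*(8.8-2.5)/7^2 = 0.5143
t = 3 is in the acceleration phase (t <= T/2).
p = p0 + 0.5*a*t^2 = 2.5 + 0.5*0.5143*3^2
= 4.8143


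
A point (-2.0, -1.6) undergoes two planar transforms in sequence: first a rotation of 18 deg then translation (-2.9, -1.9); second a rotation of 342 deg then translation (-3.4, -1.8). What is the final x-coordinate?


After transform 1:
x1 = cos(18)*-2.0 - sin(18)*-1.6 + -2.9 = -4.3077
y1 = sin(18)*-2.0 + cos(18)*-1.6 + -1.9 = -4.0397
After transform 2:
x2 = cos(342)*-4.3077 - sin(342)*-4.0397 + -3.4
= -8.7452


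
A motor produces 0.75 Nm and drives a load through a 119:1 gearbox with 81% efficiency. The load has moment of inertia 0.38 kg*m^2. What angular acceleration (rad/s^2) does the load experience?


tau_out = tau_motor * N * eta
= 0.75 * 119 * 0.81 = 72.2925 Nm
alpha = tau_out / I = 72.2925 / 0.38
= 190.2434 rad/s^2


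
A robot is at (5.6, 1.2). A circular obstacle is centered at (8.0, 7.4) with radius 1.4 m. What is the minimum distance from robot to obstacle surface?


center_dist = sqrt((5.6-8.0)^2 + (1.2-7.4)^2)
= sqrt(5.76 + 38.44)
= 6.6483
min_dist = center_dist - radius = 6.6483 - 1.4 = 5.2483 m


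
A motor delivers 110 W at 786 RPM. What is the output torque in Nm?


omega = 786 * 2*pi/60 = 82.3097 rad/s
tau = P / omega = 110 / 82.3097
= 1.3364 Nm


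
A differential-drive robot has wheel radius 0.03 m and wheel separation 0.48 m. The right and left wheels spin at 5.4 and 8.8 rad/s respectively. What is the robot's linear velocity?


vR = r*wR = 0.03*5.4 = 0.162 m/s
vL = r*wL = 0.03*8.8 = 0.264 m/s
v = (vR+vL)/2 = 0.213 m/s
omega = (vR-vL)/L = -0.2125 rad/s
linear velocity = 0.213 m/s


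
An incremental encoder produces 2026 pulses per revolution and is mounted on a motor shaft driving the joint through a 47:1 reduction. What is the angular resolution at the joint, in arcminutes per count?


counts per rev = 2026
effective counts at joint = 2026 * 47 = 95222
resolution = 360*60 / 95222
= 0.2268 arcmin/count


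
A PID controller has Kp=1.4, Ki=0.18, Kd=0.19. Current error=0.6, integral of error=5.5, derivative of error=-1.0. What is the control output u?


u = Kp*e + Ki*int(e) + Kd*de/dt
= 1.4*0.6 + 0.18*5.5 + 0.19*(-1.0)
= 0.84 + 0.99 + -0.19
= 1.64


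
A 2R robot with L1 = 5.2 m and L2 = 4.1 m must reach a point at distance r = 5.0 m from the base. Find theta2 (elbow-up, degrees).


cos(theta2) = (r^2 - L1^2 - L2^2) / (2*L1*L2)
cos(theta2) = (25.0 - 27.04 - 16.81) / 42.64
cos(theta2) = -0.442073
theta2 = 116.2362 degrees


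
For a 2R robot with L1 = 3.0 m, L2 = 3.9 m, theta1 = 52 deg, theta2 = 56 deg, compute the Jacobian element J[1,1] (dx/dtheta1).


J[1,1] = -L1*sin(t1) - L2*sin(t1+t2)
= -3.0*sin(52) - 3.9*sin(108)
= -6.0732


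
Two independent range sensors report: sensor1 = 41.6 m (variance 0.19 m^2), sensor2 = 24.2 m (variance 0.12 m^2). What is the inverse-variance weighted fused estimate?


w1 = (1/var1) / (1/var1 + 1/var2)
   = 5.2632 / (5.2632 + 8.3333) = 0.3871
w2 = 1 - w1 = 0.6129
fused = w1*s1 + w2*s2 = 16.1032 + 14.8323
= 30.9355 m


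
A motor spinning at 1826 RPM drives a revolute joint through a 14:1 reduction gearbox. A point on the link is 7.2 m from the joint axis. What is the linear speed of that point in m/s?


omega_motor = 1826 * 2*pi/60 = 191.2183 rad/s
omega_joint = omega_motor / 14 = 13.6584 rad/s
v = omega_joint * r = 13.6584 * 7.2
= 98.3408 m/s


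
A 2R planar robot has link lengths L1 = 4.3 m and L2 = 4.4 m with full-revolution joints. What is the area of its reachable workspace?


r_max = L1 + L2 = 8.7 m
r_min = |L1 - L2| = 0.1 m
Area = pi*(r_max^2 - r_min^2)
= pi*(75.69 - 0.01)
= pi * 75.68
= 237.7557 m^2


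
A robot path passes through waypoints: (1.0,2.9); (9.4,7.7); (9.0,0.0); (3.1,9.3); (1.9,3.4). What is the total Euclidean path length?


Segment lengths:
  seg1 = sqrt((8.4)^2 + (4.8)^2) = 9.6747
  seg2 = sqrt((-0.4)^2 + (-7.7)^2) = 7.7104
  seg3 = sqrt((-5.9)^2 + (9.3)^2) = 11.0136
  seg4 = sqrt((-1.2)^2 + (-5.9)^2) = 6.0208
Total = 34.4195


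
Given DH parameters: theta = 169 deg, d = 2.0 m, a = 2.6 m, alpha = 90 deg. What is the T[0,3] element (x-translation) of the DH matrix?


T[0,3] = a * cos(theta)
= 2.6 * cos(169 deg)
= 2.6 * -0.9816
= -2.5522


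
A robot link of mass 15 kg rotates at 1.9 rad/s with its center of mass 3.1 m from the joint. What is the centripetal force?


F = m * omega^2 * r
= 15 * 1.9^2 * 3.1
= 15 * 3.61 * 3.1
= 167.865 N


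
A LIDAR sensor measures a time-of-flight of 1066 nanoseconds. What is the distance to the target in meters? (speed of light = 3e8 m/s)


tof = 1066 ns = 1.066e-06 s
dist = c * tof / 2
= 3e8 * 1.066e-06 / 2
= 159.9 m


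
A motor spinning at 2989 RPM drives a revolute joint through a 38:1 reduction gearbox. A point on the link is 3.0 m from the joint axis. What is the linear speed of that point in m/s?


omega_motor = 2989 * 2*pi/60 = 313.0073 rad/s
omega_joint = omega_motor / 38 = 8.237 rad/s
v = omega_joint * r = 8.237 * 3.0
= 24.7111 m/s


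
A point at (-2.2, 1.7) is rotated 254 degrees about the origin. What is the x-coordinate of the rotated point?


x' = x*cos(theta) - y*sin(theta)
cos(254 deg) = -0.2756, sin(254 deg) = -0.9613
x' = -2.2 * -0.2756 - 1.7 * -0.9613
= 0.6064 - -1.6341
= 2.2405


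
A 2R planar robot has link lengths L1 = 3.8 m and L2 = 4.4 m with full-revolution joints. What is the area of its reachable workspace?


r_max = L1 + L2 = 8.2 m
r_min = |L1 - L2| = 0.6 m
Area = pi*(r_max^2 - r_min^2)
= pi*(67.24 - 0.36)
= pi * 66.88
= 210.1097 m^2


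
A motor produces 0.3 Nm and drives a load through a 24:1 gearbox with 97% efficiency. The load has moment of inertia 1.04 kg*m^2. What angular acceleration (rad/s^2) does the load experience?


tau_out = tau_motor * N * eta
= 0.3 * 24 * 0.97 = 6.984 Nm
alpha = tau_out / I = 6.984 / 1.04
= 6.7154 rad/s^2


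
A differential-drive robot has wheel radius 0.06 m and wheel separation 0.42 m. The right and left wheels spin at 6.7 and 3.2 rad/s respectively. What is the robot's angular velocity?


vR = r*wR = 0.06*6.7 = 0.402 m/s
vL = r*wL = 0.06*3.2 = 0.192 m/s
v = (vR+vL)/2 = 0.297 m/s
omega = (vR-vL)/L = 0.5 rad/s
angular velocity = 0.5 rad/s


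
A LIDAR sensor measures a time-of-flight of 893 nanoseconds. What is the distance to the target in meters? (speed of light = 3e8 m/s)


tof = 893 ns = 8.93e-07 s
dist = c * tof / 2
= 3e8 * 8.93e-07 / 2
= 133.95 m


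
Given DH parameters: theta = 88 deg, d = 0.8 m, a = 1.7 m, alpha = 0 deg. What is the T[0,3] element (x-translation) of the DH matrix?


T[0,3] = a * cos(theta)
= 1.7 * cos(88 deg)
= 1.7 * 0.0349
= 0.0593


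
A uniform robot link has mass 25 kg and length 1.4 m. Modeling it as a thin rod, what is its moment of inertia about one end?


I = (1/3) * m * L^2
= (1/3) * 25 * 1.4^2
= 0.333333 * 25 * 1.96
= 16.3333 kg*m^2


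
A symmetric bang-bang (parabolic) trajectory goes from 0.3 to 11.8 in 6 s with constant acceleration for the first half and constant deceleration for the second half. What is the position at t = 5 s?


Symmetric rest-to-rest: each phase covers (pf-p0)/2 in time T/2. 0.5*a*(T/2)^2 = (pf-p0)/2 => a = 4*(pf-p0)/T^2
a = 4*(11.8-0.3)/6^2 = 1.2778
t = 5 is in the deceleration phase (t > T/2).
p = pf - 0.5*a*(T-t)^2 = 11.8 - 0.5*1.2778*1^2
= 11.1611


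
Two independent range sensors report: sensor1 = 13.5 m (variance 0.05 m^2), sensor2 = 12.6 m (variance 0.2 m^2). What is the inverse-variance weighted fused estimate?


w1 = (1/var1) / (1/var1 + 1/var2)
   = 20.0 / (20.0 + 5.0) = 0.8
w2 = 1 - w1 = 0.2
fused = w1*s1 + w2*s2 = 10.8 + 2.52
= 13.32 m


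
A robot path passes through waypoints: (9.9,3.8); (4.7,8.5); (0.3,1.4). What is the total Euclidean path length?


Segment lengths:
  seg1 = sqrt((-5.2)^2 + (4.7)^2) = 7.0093
  seg2 = sqrt((-4.4)^2 + (-7.1)^2) = 8.3528
Total = 15.3621


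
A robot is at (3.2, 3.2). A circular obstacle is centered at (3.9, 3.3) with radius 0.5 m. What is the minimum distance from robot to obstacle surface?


center_dist = sqrt((3.2-3.9)^2 + (3.2-3.3)^2)
= sqrt(0.49 + 0.01)
= 0.7071
min_dist = center_dist - radius = 0.7071 - 0.5 = 0.2071 m


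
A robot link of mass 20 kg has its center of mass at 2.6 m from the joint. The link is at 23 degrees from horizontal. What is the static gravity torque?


tau = m*g*L*cos(angle)
= 20 * 9.81 * 2.6 * cos(23 deg)
= 20 * 9.81 * 2.6 * 0.9205
= 469.5679 Nm


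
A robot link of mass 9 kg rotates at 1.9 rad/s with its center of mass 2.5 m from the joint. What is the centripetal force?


F = m * omega^2 * r
= 9 * 1.9^2 * 2.5
= 9 * 3.61 * 2.5
= 81.225 N


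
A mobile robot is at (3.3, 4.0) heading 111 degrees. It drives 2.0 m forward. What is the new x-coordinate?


x_new = x0 + d*cos(theta)
= 3.3 + 2.0*cos(111)
= 3.3 + -0.7167
= 2.5833


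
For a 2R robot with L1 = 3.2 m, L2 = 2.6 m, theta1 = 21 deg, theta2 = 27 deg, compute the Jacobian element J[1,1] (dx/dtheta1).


J[1,1] = -L1*sin(t1) - L2*sin(t1+t2)
= -3.2*sin(21) - 2.6*sin(48)
= -3.079


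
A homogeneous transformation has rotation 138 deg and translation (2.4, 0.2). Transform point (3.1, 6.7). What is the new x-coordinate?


x' = cos(theta)*px - sin(theta)*py + tx
= -0.7431*3.1 - 0.6691*6.7 + 2.4
= -4.3869


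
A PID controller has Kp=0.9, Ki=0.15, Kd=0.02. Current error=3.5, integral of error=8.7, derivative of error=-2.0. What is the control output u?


u = Kp*e + Ki*int(e) + Kd*de/dt
= 0.9*3.5 + 0.15*8.7 + 0.02*(-2.0)
= 3.15 + 1.305 + -0.04
= 4.415


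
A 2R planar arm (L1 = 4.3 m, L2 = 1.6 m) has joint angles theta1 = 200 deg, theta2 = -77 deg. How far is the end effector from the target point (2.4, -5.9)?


End effector via forward kinematics:
x = L1*cos(t1) + L2*cos(t1+t2) = -4.9121
y = L1*sin(t1) + L2*sin(t1+t2) = -0.1288
Distance to target:
d = sqrt((2.4 - -4.9121)^2 + (-5.9 - -0.1288)^2)
= sqrt(53.4668 + 33.3066)
= 9.3152 m


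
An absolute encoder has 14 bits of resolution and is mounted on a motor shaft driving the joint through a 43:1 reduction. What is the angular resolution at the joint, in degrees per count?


counts = 2^14 = 16384
effective counts at joint = 16384 * 43 = 704512
resolution = 360 / 704512
= 5.1099e-04 deg/count


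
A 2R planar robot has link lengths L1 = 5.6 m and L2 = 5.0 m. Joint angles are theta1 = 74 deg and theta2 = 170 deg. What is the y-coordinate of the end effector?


Convert angles to radians: theta1 = 1.2915, theta2 = 2.9671
y = L1*sin(theta1) + L2*sin(theta1+theta2)
y = 5.3831 + -4.494
y = 0.8891


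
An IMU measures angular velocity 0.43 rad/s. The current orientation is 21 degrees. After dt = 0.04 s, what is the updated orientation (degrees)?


delta_theta = w * dt = 0.43 * 0.04 = 0.0172 rad
= 0.9855 deg
theta_new = 21 + 0.9855 = 21.9855 deg
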